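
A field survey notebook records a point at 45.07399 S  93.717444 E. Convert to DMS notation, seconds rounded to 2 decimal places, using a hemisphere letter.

45°04′26.36″ S, 93°43′2.80″ E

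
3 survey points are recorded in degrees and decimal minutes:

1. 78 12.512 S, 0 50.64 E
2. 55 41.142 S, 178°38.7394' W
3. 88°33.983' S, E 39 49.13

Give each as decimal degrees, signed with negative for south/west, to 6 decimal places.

Point 1:
  Latitude: 12.512′ = 0.208533°; total 78.2085333
  hemisphere S, so the sign is −
  Longitude: 0 + 50.64/60 = 0.8440000
  E → positive
Point 2:
  Latitude: 55 + 41.142/60 = 55.6857000
  hemisphere S, so the sign is −
  λ: 38.7394′ = 0.645657°; total 178.6456567
  W → negative
Point 3:
  φ: 33.983′ = 0.566383°; total 88.5663833
  S ⇒ negate
  Lon: 39 + 49.13/60 = 39.8188333
  E → positive

1. -78.208533, 0.844000
2. -55.685700, -178.645657
3. -88.566383, 39.818833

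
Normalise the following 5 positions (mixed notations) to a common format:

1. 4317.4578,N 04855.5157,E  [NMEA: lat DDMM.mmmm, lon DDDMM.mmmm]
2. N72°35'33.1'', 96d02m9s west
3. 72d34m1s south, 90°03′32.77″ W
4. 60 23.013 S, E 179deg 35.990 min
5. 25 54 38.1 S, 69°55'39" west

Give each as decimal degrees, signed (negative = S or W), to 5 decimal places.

1. 43.29096, 48.92526
2. 72.59253, -96.03583
3. -72.56694, -90.05910
4. -60.38355, 179.59983
5. -25.91058, -69.92750

Point 1:
  Latitude: degrees = first 2 digits = 43, minutes = 17.4578; 43 + 17.4578/60 = 43.290963
  N ⇒ keep positive
  Longitude: split at 3 digits → 048° and 55.5157′; 48 + 55.5157/60 = 48.925262
  E → positive
Point 2:
  φ: 72° + 35/60 + 33.1/3600 = 72 + 0.583333 + 0.009194 = 72.592528
  N → positive
  Lon: 96° + 2/60 + 9/3600 = 96 + 0.033333 + 0.002500 = 96.035833
  W → negative
Point 3:
  φ: 72° + 34/60 + 1/3600 = 72 + 0.566667 + 0.000278 = 72.566944
  S ⇒ negate
  λ: 90° + 3/60 + 32.77/3600 = 90 + 0.050000 + 0.009103 = 90.059103
  hemisphere W, so the sign is −
Point 4:
  φ: 60 + 23.013/60 = 60.383550
  S → negative
  λ: 35.99′ = 0.599833°; total 179.599833
  E ⇒ keep positive
Point 5:
  Lat: 54′ + 38.1″ = 54.63500′; 25 + 54.63500/60 = 25.910583
  S ⇒ negate
  Longitude: 55′ + 39″ = 55.65000′; 69 + 55.65000/60 = 69.927500
  W ⇒ negate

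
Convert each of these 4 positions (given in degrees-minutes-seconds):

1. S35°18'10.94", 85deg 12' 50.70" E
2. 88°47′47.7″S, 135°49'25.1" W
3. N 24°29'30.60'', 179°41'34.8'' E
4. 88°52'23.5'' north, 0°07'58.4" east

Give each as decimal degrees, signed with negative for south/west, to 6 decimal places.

1. -35.303039, 85.214083
2. -88.796583, -135.823639
3. 24.491833, 179.693000
4. 88.873194, 0.132889

Point 1:
  Latitude: 35° + 18/60 + 10.94/3600 = 35 + 0.300000 + 0.003039 = 35.3030389
  S ⇒ negate
  Longitude: 85° + 12/60 + 50.7/3600 = 85 + 0.200000 + 0.014083 = 85.2140833
  E → positive
Point 2:
  Latitude: 88 + 47/60 + 47.7/3600 = 88.7965833
  S ⇒ negate
  Longitude: 135° + 49/60 + 25.1/3600 = 135 + 0.816667 + 0.006972 = 135.8236389
  W → negative
Point 3:
  Lat: 24 + 29/60 + 30.6/3600 = 24.4918333
  N ⇒ keep positive
  λ: 179 + 41/60 + 34.8/3600 = 179.6930000
  E → positive
Point 4:
  Lat: 52′ + 23.5″ = 52.39167′; 88 + 52.39167/60 = 88.8731944
  N ⇒ keep positive
  Lon: 7′ + 58.4″ = 7.97333′; 0 + 7.97333/60 = 0.1328889
  E → positive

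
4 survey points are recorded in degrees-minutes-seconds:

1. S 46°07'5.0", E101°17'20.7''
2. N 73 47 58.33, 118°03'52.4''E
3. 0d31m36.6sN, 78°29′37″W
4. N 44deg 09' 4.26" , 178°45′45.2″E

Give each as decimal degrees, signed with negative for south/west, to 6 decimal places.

1. -46.118056, 101.289083
2. 73.799536, 118.064556
3. 0.526833, -78.493611
4. 44.151183, 178.762556

Point 1:
  Lat: 46° + 7/60 + 5/3600 = 46 + 0.116667 + 0.001389 = 46.1180556
  S ⇒ negate
  λ: 101 + 17/60 + 20.7/3600 = 101.2890833
  E → positive
Point 2:
  φ: 73° + 47/60 + 58.33/3600 = 73 + 0.783333 + 0.016203 = 73.7995361
  N ⇒ keep positive
  Lon: 3′ + 52.4″ = 3.87333′; 118 + 3.87333/60 = 118.0645556
  E → positive
Point 3:
  Latitude: 0° + 31/60 + 36.6/3600 = 0 + 0.516667 + 0.010167 = 0.5268333
  N ⇒ keep positive
  λ: 78 + 29/60 + 37/3600 = 78.4936111
  hemisphere W, so the sign is −
Point 4:
  Latitude: 44° + 9/60 + 4.26/3600 = 44 + 0.150000 + 0.001183 = 44.1511833
  N → positive
  Lon: 178 + 45/60 + 45.2/3600 = 178.7625556
  E → positive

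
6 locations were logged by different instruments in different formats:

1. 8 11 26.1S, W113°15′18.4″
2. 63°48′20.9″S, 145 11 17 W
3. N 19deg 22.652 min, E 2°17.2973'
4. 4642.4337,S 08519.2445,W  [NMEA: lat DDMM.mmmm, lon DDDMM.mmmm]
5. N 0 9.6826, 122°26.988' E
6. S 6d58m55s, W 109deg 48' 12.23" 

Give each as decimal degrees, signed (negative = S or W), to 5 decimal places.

1. -8.19058, -113.25511
2. -63.80581, -145.18806
3. 19.37753, 2.28829
4. -46.70723, -85.32074
5. 0.16138, 122.44980
6. -6.98194, -109.80340

Point 1:
  φ: 11′ + 26.1″ = 11.43500′; 8 + 11.43500/60 = 8.190583
  S ⇒ negate
  λ: 15′ + 18.4″ = 15.30667′; 113 + 15.30667/60 = 113.255111
  hemisphere W, so the sign is −
Point 2:
  Latitude: 63 + 48/60 + 20.9/3600 = 63.805806
  hemisphere S, so the sign is −
  Lon: 11′ + 17″ = 11.28333′; 145 + 11.28333/60 = 145.188056
  W ⇒ negate
Point 3:
  Latitude: 19 + 22.652/60 = 19.377533
  N ⇒ keep positive
  Lon: 2 + 17.2973/60 = 2.288288
  E ⇒ keep positive
Point 4:
  Latitude: split at 2 digits → 46° and 42.4337′; 46 + 42.4337/60 = 46.707228
  S ⇒ negate
  Lon: degrees = first 3 digits = 85, minutes = 19.2445; 85 + 19.2445/60 = 85.320742
  W ⇒ negate
Point 5:
  Lat: 9.6826′ = 0.161377°; total 0.161377
  N ⇒ keep positive
  Longitude: 26.988′ = 0.449800°; total 122.449800
  E ⇒ keep positive
Point 6:
  φ: 58′ + 55″ = 58.91667′; 6 + 58.91667/60 = 6.981944
  S ⇒ negate
  λ: 48′ + 12.23″ = 48.20383′; 109 + 48.20383/60 = 109.803397
  W ⇒ negate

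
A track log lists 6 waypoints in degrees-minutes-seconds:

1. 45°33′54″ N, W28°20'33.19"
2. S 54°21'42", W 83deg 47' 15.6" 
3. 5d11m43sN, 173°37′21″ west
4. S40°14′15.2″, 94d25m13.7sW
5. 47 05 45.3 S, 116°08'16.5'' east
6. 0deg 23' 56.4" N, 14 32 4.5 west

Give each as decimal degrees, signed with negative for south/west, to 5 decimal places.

1. 45.56500, -28.34255
2. -54.36167, -83.78767
3. 5.19528, -173.62250
4. -40.23756, -94.42047
5. -47.09592, 116.13792
6. 0.39900, -14.53458

Point 1:
  φ: 45° + 33/60 + 54/3600 = 45 + 0.550000 + 0.015000 = 45.565000
  N → positive
  Longitude: 28° + 20/60 + 33.19/3600 = 28 + 0.333333 + 0.009219 = 28.342553
  W ⇒ negate
Point 2:
  φ: 54 + 21/60 + 42/3600 = 54.361667
  S → negative
  λ: 83 + 47/60 + 15.6/3600 = 83.787667
  hemisphere W, so the sign is −
Point 3:
  Lat: 5° + 11/60 + 43/3600 = 5 + 0.183333 + 0.011944 = 5.195278
  N ⇒ keep positive
  Longitude: 37′ + 21″ = 37.35000′; 173 + 37.35000/60 = 173.622500
  hemisphere W, so the sign is −
Point 4:
  Latitude: 14′ + 15.2″ = 14.25333′; 40 + 14.25333/60 = 40.237556
  S ⇒ negate
  λ: 25′ + 13.7″ = 25.22833′; 94 + 25.22833/60 = 94.420472
  W → negative
Point 5:
  Latitude: 47 + 5/60 + 45.3/3600 = 47.095917
  S → negative
  λ: 8′ + 16.5″ = 8.27500′; 116 + 8.27500/60 = 116.137917
  E ⇒ keep positive
Point 6:
  Lat: 0° + 23/60 + 56.4/3600 = 0 + 0.383333 + 0.015667 = 0.399000
  N ⇒ keep positive
  Lon: 14 + 32/60 + 4.5/3600 = 14.534583
  hemisphere W, so the sign is −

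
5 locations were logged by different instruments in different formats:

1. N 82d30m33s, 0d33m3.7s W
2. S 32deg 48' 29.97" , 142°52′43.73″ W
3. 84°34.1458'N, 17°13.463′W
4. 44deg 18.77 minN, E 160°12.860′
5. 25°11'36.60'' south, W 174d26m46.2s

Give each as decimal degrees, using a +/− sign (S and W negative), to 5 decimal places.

Point 1:
  φ: 30′ + 33″ = 30.55000′; 82 + 30.55000/60 = 82.509167
  N ⇒ keep positive
  Lon: 0° + 33/60 + 3.7/3600 = 0 + 0.550000 + 0.001028 = 0.551028
  W ⇒ negate
Point 2:
  Lat: 32° + 48/60 + 29.97/3600 = 32 + 0.800000 + 0.008325 = 32.808325
  S ⇒ negate
  Lon: 52′ + 43.73″ = 52.72883′; 142 + 52.72883/60 = 142.878814
  W → negative
Point 3:
  Lat: 34.1458′ = 0.569097°; total 84.569097
  N ⇒ keep positive
  λ: 17 + 13.463/60 = 17.224383
  W → negative
Point 4:
  Latitude: 44 + 18.77/60 = 44.312833
  N → positive
  Longitude: 12.86′ = 0.214333°; total 160.214333
  E ⇒ keep positive
Point 5:
  Latitude: 25° + 11/60 + 36.6/3600 = 25 + 0.183333 + 0.010167 = 25.193500
  hemisphere S, so the sign is −
  Lon: 174° + 26/60 + 46.2/3600 = 174 + 0.433333 + 0.012833 = 174.446167
  hemisphere W, so the sign is −

1. 82.50917, -0.55103
2. -32.80833, -142.87881
3. 84.56910, -17.22438
4. 44.31283, 160.21433
5. -25.19350, -174.44617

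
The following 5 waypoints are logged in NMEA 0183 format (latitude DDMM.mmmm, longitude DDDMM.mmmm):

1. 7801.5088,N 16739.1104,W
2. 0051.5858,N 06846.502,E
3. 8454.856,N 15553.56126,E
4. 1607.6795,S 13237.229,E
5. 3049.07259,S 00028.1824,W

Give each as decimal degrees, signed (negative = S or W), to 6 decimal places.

1. 78.025147, -167.651840
2. 0.859763, 68.775033
3. 84.914267, 155.892688
4. -16.127992, 132.620483
5. -30.817877, -0.469707

Point 1:
  φ: split at 2 digits → 78° and 1.5088′; 78 + 1.5088/60 = 78.0251467
  N → positive
  λ: degrees = first 3 digits = 167, minutes = 39.1104; 167 + 39.1104/60 = 167.6518400
  W ⇒ negate
Point 2:
  φ: split at 2 digits → 00° and 51.5858′; 0 + 51.5858/60 = 0.8597633
  N → positive
  Lon: degrees = first 3 digits = 68, minutes = 46.502; 68 + 46.502/60 = 68.7750333
  E ⇒ keep positive
Point 3:
  Latitude: degrees = first 2 digits = 84, minutes = 54.856; 84 + 54.856/60 = 84.9142667
  N ⇒ keep positive
  Lon: split at 3 digits → 155° and 53.56126′; 155 + 53.56126/60 = 155.8926877
  E ⇒ keep positive
Point 4:
  Latitude: degrees = first 2 digits = 16, minutes = 7.6795; 16 + 7.6795/60 = 16.1279917
  S ⇒ negate
  Longitude: degrees = first 3 digits = 132, minutes = 37.229; 132 + 37.229/60 = 132.6204833
  E ⇒ keep positive
Point 5:
  Lat: degrees = first 2 digits = 30, minutes = 49.07259; 30 + 49.07259/60 = 30.8178765
  hemisphere S, so the sign is −
  λ: split at 3 digits → 000° and 28.1824′; 0 + 28.1824/60 = 0.4697067
  W ⇒ negate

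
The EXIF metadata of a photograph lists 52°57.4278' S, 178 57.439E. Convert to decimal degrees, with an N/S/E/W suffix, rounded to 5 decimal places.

52.95713° S, 178.95732° E

φ: 52 + 57.4278/60 = 52.957130
λ: 178 + 57.439/60 = 178.957317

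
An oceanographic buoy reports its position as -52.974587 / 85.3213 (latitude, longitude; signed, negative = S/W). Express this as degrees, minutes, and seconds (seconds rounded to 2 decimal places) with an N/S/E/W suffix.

52°58′28.51″ S, 85°19′16.68″ E

Latitude is negative → S; |value| = 52.974587
φ: 0.974587 × 60 = 58.47522′ → 58′, remainder × 60 = 28.5132″
λ: 0.321300 × 60 = 19.27800′ → 19′, remainder × 60 = 16.6800″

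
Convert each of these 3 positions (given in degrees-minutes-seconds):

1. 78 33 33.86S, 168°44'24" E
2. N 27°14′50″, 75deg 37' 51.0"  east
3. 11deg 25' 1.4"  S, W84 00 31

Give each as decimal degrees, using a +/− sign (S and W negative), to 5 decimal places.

1. -78.55941, 168.74000
2. 27.24722, 75.63083
3. -11.41706, -84.00861

Point 1:
  Latitude: 33′ + 33.86″ = 33.56433′; 78 + 33.56433/60 = 78.559406
  S ⇒ negate
  λ: 168 + 44/60 + 24/3600 = 168.740000
  E → positive
Point 2:
  φ: 27° + 14/60 + 50/3600 = 27 + 0.233333 + 0.013889 = 27.247222
  N → positive
  λ: 75 + 37/60 + 51/3600 = 75.630833
  E → positive
Point 3:
  Latitude: 11 + 25/60 + 1.4/3600 = 11.417056
  S ⇒ negate
  λ: 84 + 0/60 + 31/3600 = 84.008611
  W → negative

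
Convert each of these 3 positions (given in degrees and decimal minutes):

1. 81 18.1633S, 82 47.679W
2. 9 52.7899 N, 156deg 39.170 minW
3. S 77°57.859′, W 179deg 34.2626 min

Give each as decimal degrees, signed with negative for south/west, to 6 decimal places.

Point 1:
  Lat: 81 + 18.1633/60 = 81.3027217
  S ⇒ negate
  Lon: 82 + 47.679/60 = 82.7946500
  hemisphere W, so the sign is −
Point 2:
  Lat: 9 + 52.7899/60 = 9.8798317
  N ⇒ keep positive
  Longitude: 156 + 39.17/60 = 156.6528333
  W → negative
Point 3:
  Latitude: 57.859′ = 0.964317°; total 77.9643167
  S → negative
  Lon: 34.2626′ = 0.571043°; total 179.5710433
  W → negative

1. -81.302722, -82.794650
2. 9.879832, -156.652833
3. -77.964317, -179.571043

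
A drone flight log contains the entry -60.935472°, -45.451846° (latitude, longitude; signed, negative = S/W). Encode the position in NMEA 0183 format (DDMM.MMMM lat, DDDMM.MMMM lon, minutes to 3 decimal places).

Latitude is negative → S; |value| = 60.935472
Lat: 60° + 0.935472 × 60 = 60° 56.12832′
Longitude is negative → W; |value| = 45.451846
Lon: minutes = (45.451846 − 45) × 60 = 27.11076

6056.128,S / 04527.111,W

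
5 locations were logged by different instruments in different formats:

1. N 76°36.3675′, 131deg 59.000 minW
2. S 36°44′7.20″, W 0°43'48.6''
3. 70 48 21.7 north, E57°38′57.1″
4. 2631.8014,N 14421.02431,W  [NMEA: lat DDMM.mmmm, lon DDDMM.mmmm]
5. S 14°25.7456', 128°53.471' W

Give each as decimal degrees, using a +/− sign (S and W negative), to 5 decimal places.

Point 1:
  Latitude: 76 + 36.3675/60 = 76.606125
  N → positive
  Lon: 59′ = 0.983333°; total 131.983333
  W ⇒ negate
Point 2:
  Lat: 36° + 44/60 + 7.2/3600 = 36 + 0.733333 + 0.002000 = 36.735333
  S → negative
  Longitude: 0° + 43/60 + 48.6/3600 = 0 + 0.716667 + 0.013500 = 0.730167
  W ⇒ negate
Point 3:
  Latitude: 70 + 48/60 + 21.7/3600 = 70.806028
  N → positive
  Longitude: 38′ + 57.1″ = 38.95167′; 57 + 38.95167/60 = 57.649194
  E → positive
Point 4:
  φ: degrees = first 2 digits = 26, minutes = 31.8014; 26 + 31.8014/60 = 26.530023
  N ⇒ keep positive
  Longitude: degrees = first 3 digits = 144, minutes = 21.02431; 144 + 21.02431/60 = 144.350405
  W ⇒ negate
Point 5:
  Lat: 14 + 25.7456/60 = 14.429093
  hemisphere S, so the sign is −
  Lon: 128 + 53.471/60 = 128.891183
  W → negative

1. 76.60613, -131.98333
2. -36.73533, -0.73017
3. 70.80603, 57.64919
4. 26.53002, -144.35041
5. -14.42909, -128.89118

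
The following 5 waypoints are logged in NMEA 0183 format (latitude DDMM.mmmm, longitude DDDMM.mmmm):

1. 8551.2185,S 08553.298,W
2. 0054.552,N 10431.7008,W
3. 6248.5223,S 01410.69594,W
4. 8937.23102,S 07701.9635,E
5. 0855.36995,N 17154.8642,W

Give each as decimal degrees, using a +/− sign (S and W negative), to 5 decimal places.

Point 1:
  φ: degrees = first 2 digits = 85, minutes = 51.2185; 85 + 51.2185/60 = 85.853642
  S → negative
  λ: split at 3 digits → 085° and 53.298′; 85 + 53.298/60 = 85.888300
  hemisphere W, so the sign is −
Point 2:
  Lat: degrees = first 2 digits = 0, minutes = 54.552; 0 + 54.552/60 = 0.909200
  N → positive
  λ: degrees = first 3 digits = 104, minutes = 31.7008; 104 + 31.7008/60 = 104.528347
  W ⇒ negate
Point 3:
  Lat: degrees = first 2 digits = 62, minutes = 48.5223; 62 + 48.5223/60 = 62.808705
  hemisphere S, so the sign is −
  λ: degrees = first 3 digits = 14, minutes = 10.69594; 14 + 10.69594/60 = 14.178266
  W → negative
Point 4:
  φ: split at 2 digits → 89° and 37.23102′; 89 + 37.23102/60 = 89.620517
  S → negative
  Longitude: split at 3 digits → 077° and 1.9635′; 77 + 1.9635/60 = 77.032725
  E ⇒ keep positive
Point 5:
  φ: degrees = first 2 digits = 8, minutes = 55.36995; 8 + 55.36995/60 = 8.922833
  N ⇒ keep positive
  λ: split at 3 digits → 171° and 54.8642′; 171 + 54.8642/60 = 171.914403
  W ⇒ negate

1. -85.85364, -85.88830
2. 0.90920, -104.52835
3. -62.80871, -14.17827
4. -89.62052, 77.03273
5. 8.92283, -171.91440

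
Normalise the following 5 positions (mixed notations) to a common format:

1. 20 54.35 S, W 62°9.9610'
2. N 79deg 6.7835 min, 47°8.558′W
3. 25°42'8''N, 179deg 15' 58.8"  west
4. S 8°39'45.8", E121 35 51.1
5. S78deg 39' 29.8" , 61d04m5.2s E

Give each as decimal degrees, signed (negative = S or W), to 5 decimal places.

Point 1:
  Lat: 20 + 54.35/60 = 20.905833
  S ⇒ negate
  Lon: 62 + 9.961/60 = 62.166017
  W ⇒ negate
Point 2:
  Lat: 6.7835′ = 0.113058°; total 79.113058
  N ⇒ keep positive
  Lon: 8.558′ = 0.142633°; total 47.142633
  W → negative
Point 3:
  φ: 42′ + 8″ = 42.13333′; 25 + 42.13333/60 = 25.702222
  N ⇒ keep positive
  Longitude: 179° + 15/60 + 58.8/3600 = 179 + 0.250000 + 0.016333 = 179.266333
  W → negative
Point 4:
  Latitude: 8 + 39/60 + 45.8/3600 = 8.662722
  S → negative
  Longitude: 121° + 35/60 + 51.1/3600 = 121 + 0.583333 + 0.014194 = 121.597528
  E → positive
Point 5:
  Lat: 78 + 39/60 + 29.8/3600 = 78.658278
  S → negative
  Lon: 61° + 4/60 + 5.2/3600 = 61 + 0.066667 + 0.001444 = 61.068111
  E → positive

1. -20.90583, -62.16602
2. 79.11306, -47.14263
3. 25.70222, -179.26633
4. -8.66272, 121.59753
5. -78.65828, 61.06811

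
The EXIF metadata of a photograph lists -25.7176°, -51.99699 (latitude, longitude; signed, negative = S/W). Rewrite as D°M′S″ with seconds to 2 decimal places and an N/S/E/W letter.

25°43′3.36″ S, 51°59′49.16″ W

Latitude is negative → S; |value| = 25.717600
Latitude: 0.717600° → 43.05600′; 0.05600 × 60 = 3.3600″
Longitude is negative → W; |value| = 51.996990
Longitude: 0.996990 × 60 = 59.81940′ → 59′, remainder × 60 = 49.1640″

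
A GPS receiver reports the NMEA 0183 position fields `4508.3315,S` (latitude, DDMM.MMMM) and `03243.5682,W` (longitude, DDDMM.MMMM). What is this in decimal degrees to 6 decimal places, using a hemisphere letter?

Lat: split at 2 digits → 45° and 8.3315′; 45 + 8.3315/60 = 45.1388583
Lon: degrees = first 3 digits = 32, minutes = 43.5682; 32 + 43.5682/60 = 32.7261367

45.138858° S, 32.726137° W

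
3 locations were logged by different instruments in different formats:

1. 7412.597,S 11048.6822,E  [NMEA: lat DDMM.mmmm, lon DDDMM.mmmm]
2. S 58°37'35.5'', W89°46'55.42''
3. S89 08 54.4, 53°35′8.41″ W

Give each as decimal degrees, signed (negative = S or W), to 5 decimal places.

Point 1:
  Latitude: degrees = first 2 digits = 74, minutes = 12.597; 74 + 12.597/60 = 74.209950
  S → negative
  Lon: degrees = first 3 digits = 110, minutes = 48.6822; 110 + 48.6822/60 = 110.811370
  E → positive
Point 2:
  Lat: 58° + 37/60 + 35.5/3600 = 58 + 0.616667 + 0.009861 = 58.626528
  hemisphere S, so the sign is −
  Lon: 46′ + 55.42″ = 46.92367′; 89 + 46.92367/60 = 89.782061
  hemisphere W, so the sign is −
Point 3:
  Latitude: 89 + 8/60 + 54.4/3600 = 89.148444
  hemisphere S, so the sign is −
  Lon: 53 + 35/60 + 8.41/3600 = 53.585669
  hemisphere W, so the sign is −

1. -74.20995, 110.81137
2. -58.62653, -89.78206
3. -89.14844, -53.58567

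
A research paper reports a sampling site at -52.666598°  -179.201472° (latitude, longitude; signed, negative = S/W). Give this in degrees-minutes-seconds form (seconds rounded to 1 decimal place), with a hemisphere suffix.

52°39′59.8″ S, 179°12′5.3″ W

Latitude is negative → S; |value| = 52.666598
φ: 0.666598 × 60 = 39.99588′ → 39′, remainder × 60 = 59.753″
Longitude is negative → W; |value| = 179.201472
λ: 0.201472 × 60 = 12.08832′ → 12′, remainder × 60 = 5.299″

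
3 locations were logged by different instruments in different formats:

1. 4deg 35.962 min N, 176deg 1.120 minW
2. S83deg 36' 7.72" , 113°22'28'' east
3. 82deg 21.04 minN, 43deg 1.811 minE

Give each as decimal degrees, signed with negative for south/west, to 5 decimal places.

1. 4.59937, -176.01867
2. -83.60214, 113.37444
3. 82.35067, 43.03018

Point 1:
  φ: 35.962′ = 0.599367°; total 4.599367
  N ⇒ keep positive
  Longitude: 176 + 1.12/60 = 176.018667
  hemisphere W, so the sign is −
Point 2:
  Lat: 36′ + 7.72″ = 36.12867′; 83 + 36.12867/60 = 83.602144
  S ⇒ negate
  Longitude: 113 + 22/60 + 28/3600 = 113.374444
  E → positive
Point 3:
  Lat: 82 + 21.04/60 = 82.350667
  N ⇒ keep positive
  λ: 1.811′ = 0.030183°; total 43.030183
  E ⇒ keep positive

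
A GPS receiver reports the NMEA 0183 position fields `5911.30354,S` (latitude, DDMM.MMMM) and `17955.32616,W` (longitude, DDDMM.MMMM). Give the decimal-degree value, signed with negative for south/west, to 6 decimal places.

-59.188392, -179.922103

Latitude: degrees = first 2 digits = 59, minutes = 11.30354; 59 + 11.30354/60 = 59.1883923
S ⇒ negate
Lon: split at 3 digits → 179° and 55.32616′; 179 + 55.32616/60 = 179.9221027
W → negative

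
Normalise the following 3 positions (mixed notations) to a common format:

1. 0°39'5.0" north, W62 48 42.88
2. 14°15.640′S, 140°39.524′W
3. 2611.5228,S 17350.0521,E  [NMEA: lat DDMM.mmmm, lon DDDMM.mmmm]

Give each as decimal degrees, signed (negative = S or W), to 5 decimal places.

1. 0.65139, -62.81191
2. -14.26067, -140.65873
3. -26.19205, 173.83420

Point 1:
  Latitude: 0° + 39/60 + 5/3600 = 0 + 0.650000 + 0.001389 = 0.651389
  N ⇒ keep positive
  λ: 62 + 48/60 + 42.88/3600 = 62.811911
  hemisphere W, so the sign is −
Point 2:
  φ: 15.64′ = 0.260667°; total 14.260667
  hemisphere S, so the sign is −
  Lon: 140 + 39.524/60 = 140.658733
  W → negative
Point 3:
  Latitude: split at 2 digits → 26° and 11.5228′; 26 + 11.5228/60 = 26.192047
  hemisphere S, so the sign is −
  Lon: degrees = first 3 digits = 173, minutes = 50.0521; 173 + 50.0521/60 = 173.834202
  E → positive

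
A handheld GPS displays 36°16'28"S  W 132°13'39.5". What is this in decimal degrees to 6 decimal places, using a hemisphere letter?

36.274444° S, 132.227639° W

Lat: 16′ + 28″ = 16.46667′; 36 + 16.46667/60 = 36.2744444
Lon: 132 + 13/60 + 39.5/3600 = 132.2276389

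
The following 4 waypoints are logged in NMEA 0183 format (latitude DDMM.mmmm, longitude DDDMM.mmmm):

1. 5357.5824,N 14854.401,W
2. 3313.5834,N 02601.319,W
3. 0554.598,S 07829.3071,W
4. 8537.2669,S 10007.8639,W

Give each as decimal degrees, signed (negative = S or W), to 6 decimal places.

Point 1:
  Latitude: split at 2 digits → 53° and 57.5824′; 53 + 57.5824/60 = 53.9597067
  N → positive
  Lon: degrees = first 3 digits = 148, minutes = 54.401; 148 + 54.401/60 = 148.9066833
  W → negative
Point 2:
  φ: split at 2 digits → 33° and 13.5834′; 33 + 13.5834/60 = 33.2263900
  N → positive
  Longitude: degrees = first 3 digits = 26, minutes = 1.319; 26 + 1.319/60 = 26.0219833
  W → negative
Point 3:
  Lat: split at 2 digits → 05° and 54.598′; 5 + 54.598/60 = 5.9099667
  S → negative
  Longitude: degrees = first 3 digits = 78, minutes = 29.3071; 78 + 29.3071/60 = 78.4884517
  W ⇒ negate
Point 4:
  φ: split at 2 digits → 85° and 37.2669′; 85 + 37.2669/60 = 85.6211150
  hemisphere S, so the sign is −
  Longitude: split at 3 digits → 100° and 7.8639′; 100 + 7.8639/60 = 100.1310650
  W ⇒ negate

1. 53.959707, -148.906683
2. 33.226390, -26.021983
3. -5.909967, -78.488452
4. -85.621115, -100.131065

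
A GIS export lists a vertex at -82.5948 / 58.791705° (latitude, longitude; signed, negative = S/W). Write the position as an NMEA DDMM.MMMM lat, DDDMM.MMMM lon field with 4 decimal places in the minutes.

Latitude is negative → S; |value| = 82.594800
Lat: fractional part 0.594800 → 35.688000 minutes
Longitude: fractional part 0.791705 → 47.502300 minutes

8235.6880,S / 05847.5023,E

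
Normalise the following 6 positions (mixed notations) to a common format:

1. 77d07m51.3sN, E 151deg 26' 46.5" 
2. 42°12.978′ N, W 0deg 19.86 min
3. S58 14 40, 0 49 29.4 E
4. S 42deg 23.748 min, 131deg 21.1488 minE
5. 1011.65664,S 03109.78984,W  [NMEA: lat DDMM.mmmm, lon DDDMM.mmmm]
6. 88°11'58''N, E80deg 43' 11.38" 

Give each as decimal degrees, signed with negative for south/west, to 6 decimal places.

Point 1:
  φ: 7′ + 51.3″ = 7.85500′; 77 + 7.85500/60 = 77.1309167
  N → positive
  λ: 151 + 26/60 + 46.5/3600 = 151.4462500
  E ⇒ keep positive
Point 2:
  Lat: 42 + 12.978/60 = 42.2163000
  N ⇒ keep positive
  Lon: 19.86′ = 0.331000°; total 0.3310000
  W ⇒ negate
Point 3:
  φ: 58 + 14/60 + 40/3600 = 58.2444444
  S ⇒ negate
  Lon: 0° + 49/60 + 29.4/3600 = 0 + 0.816667 + 0.008167 = 0.8248333
  E → positive
Point 4:
  Latitude: 42 + 23.748/60 = 42.3958000
  S ⇒ negate
  λ: 21.1488′ = 0.352480°; total 131.3524800
  E ⇒ keep positive
Point 5:
  Lat: degrees = first 2 digits = 10, minutes = 11.65664; 10 + 11.65664/60 = 10.1942773
  S → negative
  λ: split at 3 digits → 031° and 9.78984′; 31 + 9.78984/60 = 31.1631640
  hemisphere W, so the sign is −
Point 6:
  φ: 88 + 11/60 + 58/3600 = 88.1994444
  N ⇒ keep positive
  Longitude: 80° + 43/60 + 11.38/3600 = 80 + 0.716667 + 0.003161 = 80.7198278
  E ⇒ keep positive

1. 77.130917, 151.446250
2. 42.216300, -0.331000
3. -58.244444, 0.824833
4. -42.395800, 131.352480
5. -10.194277, -31.163164
6. 88.199444, 80.719828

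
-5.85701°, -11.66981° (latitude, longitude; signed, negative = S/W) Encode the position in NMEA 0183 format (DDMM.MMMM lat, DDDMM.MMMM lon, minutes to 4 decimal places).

Latitude is negative → S; |value| = 5.857010
Lat: fractional part 0.857010 → 51.420600 minutes
Longitude is negative → W; |value| = 11.669810
λ: minutes = (11.669810 − 11) × 60 = 40.188600

0551.4206,S / 01140.1886,W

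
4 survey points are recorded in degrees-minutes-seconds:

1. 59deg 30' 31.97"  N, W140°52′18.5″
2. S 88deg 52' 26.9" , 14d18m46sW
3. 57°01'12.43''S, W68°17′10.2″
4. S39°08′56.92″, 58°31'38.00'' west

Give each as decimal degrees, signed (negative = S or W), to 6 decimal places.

1. 59.508881, -140.871806
2. -88.874139, -14.312778
3. -57.020119, -68.286167
4. -39.149144, -58.527222

Point 1:
  Latitude: 59 + 30/60 + 31.97/3600 = 59.5088806
  N ⇒ keep positive
  Longitude: 52′ + 18.5″ = 52.30833′; 140 + 52.30833/60 = 140.8718056
  hemisphere W, so the sign is −
Point 2:
  φ: 88 + 52/60 + 26.9/3600 = 88.8741389
  S → negative
  Longitude: 14° + 18/60 + 46/3600 = 14 + 0.300000 + 0.012778 = 14.3127778
  hemisphere W, so the sign is −
Point 3:
  Latitude: 57° + 1/60 + 12.43/3600 = 57 + 0.016667 + 0.003453 = 57.0201194
  S ⇒ negate
  Longitude: 68° + 17/60 + 10.2/3600 = 68 + 0.283333 + 0.002833 = 68.2861667
  W ⇒ negate
Point 4:
  Lat: 39 + 8/60 + 56.92/3600 = 39.1491444
  S → negative
  λ: 31′ + 38″ = 31.63333′; 58 + 31.63333/60 = 58.5272222
  hemisphere W, so the sign is −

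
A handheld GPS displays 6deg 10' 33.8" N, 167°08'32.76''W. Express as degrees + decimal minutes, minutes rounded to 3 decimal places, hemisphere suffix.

Lat: seconds/60 = 0.56333; minutes = 10 + 0.56333 = 10.56333
Longitude: 8 + 32.76/60 = 8.54600′

6° 10.563′ N, 167° 8.546′ W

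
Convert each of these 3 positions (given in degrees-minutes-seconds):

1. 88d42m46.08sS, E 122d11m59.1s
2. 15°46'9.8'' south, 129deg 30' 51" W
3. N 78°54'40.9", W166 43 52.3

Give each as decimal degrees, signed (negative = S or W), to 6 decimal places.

Point 1:
  φ: 88 + 42/60 + 46.08/3600 = 88.7128000
  S → negative
  λ: 122° + 11/60 + 59.1/3600 = 122 + 0.183333 + 0.016417 = 122.1997500
  E → positive
Point 2:
  Latitude: 46′ + 9.8″ = 46.16333′; 15 + 46.16333/60 = 15.7693889
  S → negative
  λ: 129 + 30/60 + 51/3600 = 129.5141667
  W → negative
Point 3:
  Lat: 78° + 54/60 + 40.9/3600 = 78 + 0.900000 + 0.011361 = 78.9113611
  N → positive
  Longitude: 166° + 43/60 + 52.3/3600 = 166 + 0.716667 + 0.014528 = 166.7311944
  hemisphere W, so the sign is −

1. -88.712800, 122.199750
2. -15.769389, -129.514167
3. 78.911361, -166.731194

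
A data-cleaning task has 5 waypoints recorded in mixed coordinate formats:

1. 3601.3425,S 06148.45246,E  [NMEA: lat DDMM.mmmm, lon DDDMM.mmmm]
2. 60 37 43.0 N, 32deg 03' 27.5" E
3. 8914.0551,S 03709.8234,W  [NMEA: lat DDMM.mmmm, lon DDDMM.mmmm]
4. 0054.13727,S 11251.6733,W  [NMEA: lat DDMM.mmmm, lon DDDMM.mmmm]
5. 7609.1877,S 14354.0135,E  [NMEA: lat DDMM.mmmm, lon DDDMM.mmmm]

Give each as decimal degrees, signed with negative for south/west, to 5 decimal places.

1. -36.02238, 61.80754
2. 60.62861, 32.05764
3. -89.23425, -37.16372
4. -0.90229, -112.86122
5. -76.15313, 143.90023

Point 1:
  Latitude: split at 2 digits → 36° and 1.3425′; 36 + 1.3425/60 = 36.022375
  hemisphere S, so the sign is −
  Longitude: degrees = first 3 digits = 61, minutes = 48.45246; 61 + 48.45246/60 = 61.807541
  E ⇒ keep positive
Point 2:
  φ: 60° + 37/60 + 43/3600 = 60 + 0.616667 + 0.011944 = 60.628611
  N → positive
  Lon: 32 + 3/60 + 27.5/3600 = 32.057639
  E → positive
Point 3:
  Lat: split at 2 digits → 89° and 14.0551′; 89 + 14.0551/60 = 89.234252
  S ⇒ negate
  Longitude: split at 3 digits → 037° and 9.8234′; 37 + 9.8234/60 = 37.163723
  W → negative
Point 4:
  Lat: degrees = first 2 digits = 0, minutes = 54.13727; 0 + 54.13727/60 = 0.902288
  hemisphere S, so the sign is −
  λ: split at 3 digits → 112° and 51.6733′; 112 + 51.6733/60 = 112.861222
  hemisphere W, so the sign is −
Point 5:
  φ: degrees = first 2 digits = 76, minutes = 9.1877; 76 + 9.1877/60 = 76.153128
  hemisphere S, so the sign is −
  Longitude: split at 3 digits → 143° and 54.0135′; 143 + 54.0135/60 = 143.900225
  E ⇒ keep positive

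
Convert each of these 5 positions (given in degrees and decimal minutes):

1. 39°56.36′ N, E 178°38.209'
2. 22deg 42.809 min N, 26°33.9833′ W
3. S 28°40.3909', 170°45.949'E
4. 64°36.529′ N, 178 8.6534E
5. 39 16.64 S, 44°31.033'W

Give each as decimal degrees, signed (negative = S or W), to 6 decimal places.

Point 1:
  φ: 56.36′ = 0.939333°; total 39.9393333
  N → positive
  Longitude: 178 + 38.209/60 = 178.6368167
  E ⇒ keep positive
Point 2:
  Latitude: 42.809′ = 0.713483°; total 22.7134833
  N ⇒ keep positive
  λ: 26 + 33.9833/60 = 26.5663883
  W ⇒ negate
Point 3:
  Latitude: 28 + 40.3909/60 = 28.6731817
  S ⇒ negate
  λ: 170 + 45.949/60 = 170.7658167
  E ⇒ keep positive
Point 4:
  Lat: 36.529′ = 0.608817°; total 64.6088167
  N ⇒ keep positive
  λ: 178 + 8.6534/60 = 178.1442233
  E → positive
Point 5:
  φ: 39 + 16.64/60 = 39.2773333
  S → negative
  Longitude: 31.033′ = 0.517217°; total 44.5172167
  W → negative

1. 39.939333, 178.636817
2. 22.713483, -26.566388
3. -28.673182, 170.765817
4. 64.608817, 178.144223
5. -39.277333, -44.517217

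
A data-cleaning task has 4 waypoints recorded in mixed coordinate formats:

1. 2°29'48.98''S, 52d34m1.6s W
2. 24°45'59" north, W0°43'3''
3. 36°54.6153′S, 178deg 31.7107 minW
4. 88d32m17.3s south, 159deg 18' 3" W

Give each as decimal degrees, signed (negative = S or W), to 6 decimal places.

Point 1:
  Lat: 29′ + 48.98″ = 29.81633′; 2 + 29.81633/60 = 2.4969389
  S → negative
  Longitude: 34′ + 1.6″ = 34.02667′; 52 + 34.02667/60 = 52.5671111
  W ⇒ negate
Point 2:
  φ: 24° + 45/60 + 59/3600 = 24 + 0.750000 + 0.016389 = 24.7663889
  N ⇒ keep positive
  λ: 43′ + 3″ = 43.05000′; 0 + 43.05000/60 = 0.7175000
  W ⇒ negate
Point 3:
  φ: 36 + 54.6153/60 = 36.9102550
  hemisphere S, so the sign is −
  Lon: 31.7107′ = 0.528512°; total 178.5285117
  W → negative
Point 4:
  Lat: 88° + 32/60 + 17.3/3600 = 88 + 0.533333 + 0.004806 = 88.5381389
  S ⇒ negate
  λ: 159° + 18/60 + 3/3600 = 159 + 0.300000 + 0.000833 = 159.3008333
  W → negative

1. -2.496939, -52.567111
2. 24.766389, -0.717500
3. -36.910255, -178.528512
4. -88.538139, -159.300833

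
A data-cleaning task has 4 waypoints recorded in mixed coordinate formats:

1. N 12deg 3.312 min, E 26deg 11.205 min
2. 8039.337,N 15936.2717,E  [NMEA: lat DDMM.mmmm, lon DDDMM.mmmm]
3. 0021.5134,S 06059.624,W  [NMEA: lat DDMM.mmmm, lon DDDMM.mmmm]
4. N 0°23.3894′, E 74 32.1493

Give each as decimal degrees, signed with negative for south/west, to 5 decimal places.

Point 1:
  Lat: 3.312′ = 0.055200°; total 12.055200
  N → positive
  Lon: 26 + 11.205/60 = 26.186750
  E ⇒ keep positive
Point 2:
  Lat: split at 2 digits → 80° and 39.337′; 80 + 39.337/60 = 80.655617
  N → positive
  λ: degrees = first 3 digits = 159, minutes = 36.2717; 159 + 36.2717/60 = 159.604528
  E ⇒ keep positive
Point 3:
  Lat: split at 2 digits → 00° and 21.5134′; 0 + 21.5134/60 = 0.358557
  hemisphere S, so the sign is −
  Lon: split at 3 digits → 060° and 59.624′; 60 + 59.624/60 = 60.993733
  hemisphere W, so the sign is −
Point 4:
  φ: 0 + 23.3894/60 = 0.389823
  N → positive
  Lon: 32.1493′ = 0.535822°; total 74.535822
  E ⇒ keep positive

1. 12.05520, 26.18675
2. 80.65562, 159.60453
3. -0.35856, -60.99373
4. 0.38982, 74.53582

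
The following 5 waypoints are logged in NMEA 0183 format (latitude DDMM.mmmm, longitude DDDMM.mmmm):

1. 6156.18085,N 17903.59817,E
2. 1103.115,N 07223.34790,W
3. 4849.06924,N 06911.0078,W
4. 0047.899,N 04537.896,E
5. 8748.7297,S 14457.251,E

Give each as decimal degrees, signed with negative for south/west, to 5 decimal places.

1. 61.93635, 179.05997
2. 11.05192, -72.38913
3. 48.81782, -69.18346
4. 0.79832, 45.63160
5. -87.81216, 144.95418

Point 1:
  φ: split at 2 digits → 61° and 56.18085′; 61 + 56.18085/60 = 61.936348
  N → positive
  λ: split at 3 digits → 179° and 3.59817′; 179 + 3.59817/60 = 179.059970
  E ⇒ keep positive
Point 2:
  φ: split at 2 digits → 11° and 3.115′; 11 + 3.115/60 = 11.051917
  N → positive
  Longitude: degrees = first 3 digits = 72, minutes = 23.3479; 72 + 23.3479/60 = 72.389132
  W → negative
Point 3:
  Lat: degrees = first 2 digits = 48, minutes = 49.06924; 48 + 49.06924/60 = 48.817821
  N → positive
  Lon: split at 3 digits → 069° and 11.0078′; 69 + 11.0078/60 = 69.183463
  hemisphere W, so the sign is −
Point 4:
  φ: degrees = first 2 digits = 0, minutes = 47.899; 0 + 47.899/60 = 0.798317
  N → positive
  Longitude: split at 3 digits → 045° and 37.896′; 45 + 37.896/60 = 45.631600
  E → positive
Point 5:
  φ: split at 2 digits → 87° and 48.7297′; 87 + 48.7297/60 = 87.812162
  S ⇒ negate
  λ: split at 3 digits → 144° and 57.251′; 144 + 57.251/60 = 144.954183
  E ⇒ keep positive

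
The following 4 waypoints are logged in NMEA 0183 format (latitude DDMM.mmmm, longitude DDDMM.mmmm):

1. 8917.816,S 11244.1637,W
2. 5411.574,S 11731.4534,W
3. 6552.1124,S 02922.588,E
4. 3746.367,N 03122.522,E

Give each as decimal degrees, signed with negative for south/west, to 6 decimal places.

1. -89.296933, -112.736062
2. -54.192900, -117.524223
3. -65.868540, 29.376467
4. 37.772783, 31.375367

Point 1:
  φ: split at 2 digits → 89° and 17.816′; 89 + 17.816/60 = 89.2969333
  S → negative
  λ: degrees = first 3 digits = 112, minutes = 44.1637; 112 + 44.1637/60 = 112.7360617
  hemisphere W, so the sign is −
Point 2:
  φ: split at 2 digits → 54° and 11.574′; 54 + 11.574/60 = 54.1929000
  S → negative
  Lon: split at 3 digits → 117° and 31.4534′; 117 + 31.4534/60 = 117.5242233
  W → negative
Point 3:
  φ: split at 2 digits → 65° and 52.1124′; 65 + 52.1124/60 = 65.8685400
  S → negative
  Longitude: split at 3 digits → 029° and 22.588′; 29 + 22.588/60 = 29.3764667
  E ⇒ keep positive
Point 4:
  Lat: split at 2 digits → 37° and 46.367′; 37 + 46.367/60 = 37.7727833
  N ⇒ keep positive
  Longitude: split at 3 digits → 031° and 22.522′; 31 + 22.522/60 = 31.3753667
  E ⇒ keep positive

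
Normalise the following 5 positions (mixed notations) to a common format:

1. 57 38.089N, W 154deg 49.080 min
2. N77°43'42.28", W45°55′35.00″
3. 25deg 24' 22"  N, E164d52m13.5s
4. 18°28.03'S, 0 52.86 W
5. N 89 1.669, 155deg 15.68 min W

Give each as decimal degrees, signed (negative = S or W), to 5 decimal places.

1. 57.63482, -154.81800
2. 77.72841, -45.92639
3. 25.40611, 164.87042
4. -18.46717, -0.88100
5. 89.02782, -155.26133

Point 1:
  φ: 57 + 38.089/60 = 57.634817
  N → positive
  Lon: 154 + 49.08/60 = 154.818000
  hemisphere W, so the sign is −
Point 2:
  Latitude: 77 + 43/60 + 42.28/3600 = 77.728411
  N ⇒ keep positive
  λ: 55′ + 35″ = 55.58333′; 45 + 55.58333/60 = 45.926389
  hemisphere W, so the sign is −
Point 3:
  φ: 24′ + 22″ = 24.36667′; 25 + 24.36667/60 = 25.406111
  N ⇒ keep positive
  Lon: 164 + 52/60 + 13.5/3600 = 164.870417
  E → positive
Point 4:
  Lat: 18 + 28.03/60 = 18.467167
  S → negative
  λ: 52.86′ = 0.881000°; total 0.881000
  W ⇒ negate
Point 5:
  Latitude: 1.669′ = 0.027817°; total 89.027817
  N → positive
  Longitude: 155 + 15.68/60 = 155.261333
  W ⇒ negate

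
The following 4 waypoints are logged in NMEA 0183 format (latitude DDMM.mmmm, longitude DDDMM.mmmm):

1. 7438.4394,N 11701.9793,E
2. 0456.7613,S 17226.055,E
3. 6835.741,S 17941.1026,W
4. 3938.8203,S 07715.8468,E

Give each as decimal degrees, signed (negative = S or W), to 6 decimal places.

Point 1:
  Latitude: split at 2 digits → 74° and 38.4394′; 74 + 38.4394/60 = 74.6406567
  N → positive
  Lon: split at 3 digits → 117° and 1.9793′; 117 + 1.9793/60 = 117.0329883
  E → positive
Point 2:
  φ: degrees = first 2 digits = 4, minutes = 56.7613; 4 + 56.7613/60 = 4.9460217
  S → negative
  Longitude: degrees = first 3 digits = 172, minutes = 26.055; 172 + 26.055/60 = 172.4342500
  E → positive
Point 3:
  Latitude: split at 2 digits → 68° and 35.741′; 68 + 35.741/60 = 68.5956833
  S ⇒ negate
  Longitude: split at 3 digits → 179° and 41.1026′; 179 + 41.1026/60 = 179.6850433
  hemisphere W, so the sign is −
Point 4:
  Lat: split at 2 digits → 39° and 38.8203′; 39 + 38.8203/60 = 39.6470050
  S ⇒ negate
  Lon: split at 3 digits → 077° and 15.8468′; 77 + 15.8468/60 = 77.2641133
  E ⇒ keep positive

1. 74.640657, 117.032988
2. -4.946022, 172.434250
3. -68.595683, -179.685043
4. -39.647005, 77.264113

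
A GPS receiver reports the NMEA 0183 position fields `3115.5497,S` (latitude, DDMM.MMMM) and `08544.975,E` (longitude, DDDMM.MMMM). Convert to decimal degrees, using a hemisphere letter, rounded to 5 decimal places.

31.25916° S, 85.74958° E

Latitude: degrees = first 2 digits = 31, minutes = 15.5497; 31 + 15.5497/60 = 31.259162
Lon: degrees = first 3 digits = 85, minutes = 44.975; 85 + 44.975/60 = 85.749583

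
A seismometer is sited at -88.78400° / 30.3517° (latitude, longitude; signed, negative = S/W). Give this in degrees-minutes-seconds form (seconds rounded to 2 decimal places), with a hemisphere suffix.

88°47′2.40″ S, 30°21′6.12″ E

Latitude is negative → S; |value| = 88.784000
Latitude: whole degrees 88; 47.04000′ → 47′ and 2.4000″
Longitude: 0.351700° → 21.10200′; 0.10200 × 60 = 6.1200″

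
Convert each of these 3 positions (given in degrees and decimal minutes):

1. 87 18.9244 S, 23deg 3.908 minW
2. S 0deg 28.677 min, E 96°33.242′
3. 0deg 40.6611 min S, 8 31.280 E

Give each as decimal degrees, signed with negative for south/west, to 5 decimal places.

Point 1:
  Latitude: 18.9244′ = 0.315407°; total 87.315407
  hemisphere S, so the sign is −
  Longitude: 3.908′ = 0.065133°; total 23.065133
  W → negative
Point 2:
  Lat: 28.677′ = 0.477950°; total 0.477950
  S → negative
  λ: 33.242′ = 0.554033°; total 96.554033
  E ⇒ keep positive
Point 3:
  Latitude: 40.6611′ = 0.677685°; total 0.677685
  S ⇒ negate
  Longitude: 31.28′ = 0.521333°; total 8.521333
  E ⇒ keep positive

1. -87.31541, -23.06513
2. -0.47795, 96.55403
3. -0.67769, 8.52133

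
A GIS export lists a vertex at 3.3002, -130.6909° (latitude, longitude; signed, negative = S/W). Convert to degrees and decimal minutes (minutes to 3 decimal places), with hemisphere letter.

3° 18.012′ N, 130° 41.454′ W

Lat: 3° + 0.300200 × 60 = 3° 18.01200′
Longitude is negative → W; |value| = 130.690900
λ: fractional part 0.690900 → 41.45400 minutes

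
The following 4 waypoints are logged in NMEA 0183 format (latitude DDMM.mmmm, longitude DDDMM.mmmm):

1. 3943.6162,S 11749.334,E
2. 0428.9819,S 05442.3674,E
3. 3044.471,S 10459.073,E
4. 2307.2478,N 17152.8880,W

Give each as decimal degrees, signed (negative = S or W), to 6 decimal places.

1. -39.726937, 117.822233
2. -4.483032, 54.706123
3. -30.741183, 104.984550
4. 23.120797, -171.881467

Point 1:
  Latitude: split at 2 digits → 39° and 43.6162′; 39 + 43.6162/60 = 39.7269367
  S ⇒ negate
  Lon: degrees = first 3 digits = 117, minutes = 49.334; 117 + 49.334/60 = 117.8222333
  E ⇒ keep positive
Point 2:
  Latitude: split at 2 digits → 04° and 28.9819′; 4 + 28.9819/60 = 4.4830317
  S ⇒ negate
  λ: degrees = first 3 digits = 54, minutes = 42.3674; 54 + 42.3674/60 = 54.7061233
  E ⇒ keep positive
Point 3:
  Lat: split at 2 digits → 30° and 44.471′; 30 + 44.471/60 = 30.7411833
  S ⇒ negate
  Longitude: split at 3 digits → 104° and 59.073′; 104 + 59.073/60 = 104.9845500
  E → positive
Point 4:
  Latitude: degrees = first 2 digits = 23, minutes = 7.2478; 23 + 7.2478/60 = 23.1207967
  N → positive
  Longitude: split at 3 digits → 171° and 52.888′; 171 + 52.888/60 = 171.8814667
  W → negative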